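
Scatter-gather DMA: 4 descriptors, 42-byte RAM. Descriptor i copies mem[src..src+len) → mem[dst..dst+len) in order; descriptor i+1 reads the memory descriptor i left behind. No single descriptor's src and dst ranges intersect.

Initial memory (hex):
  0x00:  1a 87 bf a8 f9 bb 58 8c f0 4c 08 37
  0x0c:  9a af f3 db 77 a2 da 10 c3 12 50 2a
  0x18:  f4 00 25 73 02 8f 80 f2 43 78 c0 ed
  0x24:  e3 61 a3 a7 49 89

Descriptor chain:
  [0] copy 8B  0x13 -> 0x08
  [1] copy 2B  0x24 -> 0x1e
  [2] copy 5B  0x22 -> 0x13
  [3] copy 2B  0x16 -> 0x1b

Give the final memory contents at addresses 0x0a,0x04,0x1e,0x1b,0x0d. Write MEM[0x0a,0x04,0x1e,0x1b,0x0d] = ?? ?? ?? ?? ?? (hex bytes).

  after D0: wrote 8B at 0x08 = 10c312502af40025
  after D1: wrote 2B at 0x1e = e361
  after D2: wrote 5B at 0x13 = c0ede361a3
  after D3: wrote 2B at 0x1b = 61a3
query mem[0x0a]=0x12, mem[0x04]=0xf9, mem[0x1e]=0xe3, mem[0x1b]=0x61, mem[0x0d]=0xf4

MEM[0x0a,0x04,0x1e,0x1b,0x0d] = 12 f9 e3 61 f4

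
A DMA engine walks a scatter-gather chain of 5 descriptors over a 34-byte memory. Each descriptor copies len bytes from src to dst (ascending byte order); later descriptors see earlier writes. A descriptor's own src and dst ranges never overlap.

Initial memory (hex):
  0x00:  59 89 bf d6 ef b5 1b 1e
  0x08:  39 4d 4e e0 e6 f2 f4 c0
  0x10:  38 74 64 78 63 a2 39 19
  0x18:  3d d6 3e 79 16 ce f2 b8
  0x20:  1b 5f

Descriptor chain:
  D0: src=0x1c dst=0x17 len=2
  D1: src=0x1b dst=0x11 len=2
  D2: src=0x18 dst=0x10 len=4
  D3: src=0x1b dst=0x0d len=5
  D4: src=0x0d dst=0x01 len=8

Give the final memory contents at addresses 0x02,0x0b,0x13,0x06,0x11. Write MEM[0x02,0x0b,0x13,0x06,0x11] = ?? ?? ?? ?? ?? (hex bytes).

#0 dst[0x17+2] := {0x16,0xce}
#1 dst[0x11+2] := {0x79,0x16}
#2 dst[0x10+4] := {0xce,0xd6,0x3e,0x79}
#3 dst[0x0d+5] := {0x79,0x16,0xce,0xf2,0xb8}
#4 dst[0x01+8] := {0x79,0x16,0xce,0xf2,0xb8,0x3e,0x79,0x63}
query mem[0x02]=0x16, mem[0x0b]=0xe0, mem[0x13]=0x79, mem[0x06]=0x3e, mem[0x11]=0xb8

MEM[0x02,0x0b,0x13,0x06,0x11] = 16 e0 79 3e b8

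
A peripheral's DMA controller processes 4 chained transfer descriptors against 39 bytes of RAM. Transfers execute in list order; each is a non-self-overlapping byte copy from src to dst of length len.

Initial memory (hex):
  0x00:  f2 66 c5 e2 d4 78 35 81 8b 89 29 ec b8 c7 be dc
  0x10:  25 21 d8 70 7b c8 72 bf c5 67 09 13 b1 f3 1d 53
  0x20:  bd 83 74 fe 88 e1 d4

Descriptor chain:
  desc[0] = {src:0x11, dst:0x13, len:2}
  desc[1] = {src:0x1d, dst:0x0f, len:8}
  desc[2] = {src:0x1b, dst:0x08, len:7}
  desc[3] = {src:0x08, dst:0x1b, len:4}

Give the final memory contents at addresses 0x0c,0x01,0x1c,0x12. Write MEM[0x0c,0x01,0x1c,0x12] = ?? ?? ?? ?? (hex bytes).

MEM[0x0c,0x01,0x1c,0x12] = 53 66 b1 bd

#0 dst[0x13+2] := {0x21,0xd8}
#1 dst[0x0f+8] := {0xf3,0x1d,0x53,0xbd,0x83,0x74,0xfe,0x88}
#2 dst[0x08+7] := {0x13,0xb1,0xf3,0x1d,0x53,0xbd,0x83}
#3 dst[0x1b+4] := {0x13,0xb1,0xf3,0x1d}
query mem[0x0c]=0x53, mem[0x01]=0x66, mem[0x1c]=0xb1, mem[0x12]=0xbd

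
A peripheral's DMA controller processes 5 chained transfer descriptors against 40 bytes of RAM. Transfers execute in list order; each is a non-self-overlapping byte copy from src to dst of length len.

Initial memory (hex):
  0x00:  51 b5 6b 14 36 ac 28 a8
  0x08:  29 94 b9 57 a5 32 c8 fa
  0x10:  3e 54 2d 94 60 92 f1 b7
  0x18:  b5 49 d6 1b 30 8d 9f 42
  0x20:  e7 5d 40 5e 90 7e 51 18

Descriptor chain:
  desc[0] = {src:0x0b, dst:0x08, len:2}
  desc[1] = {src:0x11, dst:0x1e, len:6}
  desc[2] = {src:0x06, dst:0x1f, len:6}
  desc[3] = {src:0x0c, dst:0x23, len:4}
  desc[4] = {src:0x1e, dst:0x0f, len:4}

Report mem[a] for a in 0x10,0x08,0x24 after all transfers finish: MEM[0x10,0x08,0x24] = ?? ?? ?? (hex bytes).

[0] 0x0b->0x08 len=2 : 57 a5
[1] 0x11->0x1e len=6 : 54 2d 94 60 92 f1
[2] 0x06->0x1f len=6 : 28 a8 57 a5 b9 57
[3] 0x0c->0x23 len=4 : a5 32 c8 fa
[4] 0x1e->0x0f len=4 : 54 28 a8 57
query mem[0x10]=0x28, mem[0x08]=0x57, mem[0x24]=0x32

MEM[0x10,0x08,0x24] = 28 57 32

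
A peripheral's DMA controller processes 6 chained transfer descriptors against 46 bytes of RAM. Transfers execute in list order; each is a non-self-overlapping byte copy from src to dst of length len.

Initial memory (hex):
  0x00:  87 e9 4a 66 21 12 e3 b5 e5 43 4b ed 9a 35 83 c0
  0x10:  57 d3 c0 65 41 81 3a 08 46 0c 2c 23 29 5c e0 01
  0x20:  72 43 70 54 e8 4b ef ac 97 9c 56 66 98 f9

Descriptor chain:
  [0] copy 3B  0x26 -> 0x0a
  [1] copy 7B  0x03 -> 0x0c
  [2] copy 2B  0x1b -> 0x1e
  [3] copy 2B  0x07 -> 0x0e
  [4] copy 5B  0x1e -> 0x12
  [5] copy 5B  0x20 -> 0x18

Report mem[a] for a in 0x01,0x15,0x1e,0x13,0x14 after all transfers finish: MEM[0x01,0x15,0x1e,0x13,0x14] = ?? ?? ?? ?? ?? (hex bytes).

MEM[0x01,0x15,0x1e,0x13,0x14] = e9 43 23 29 72

[0] 0x26->0x0a len=3 : ef ac 97
[1] 0x03->0x0c len=7 : 66 21 12 e3 b5 e5 43
[2] 0x1b->0x1e len=2 : 23 29
[3] 0x07->0x0e len=2 : b5 e5
[4] 0x1e->0x12 len=5 : 23 29 72 43 70
[5] 0x20->0x18 len=5 : 72 43 70 54 e8
query mem[0x01]=0xe9, mem[0x15]=0x43, mem[0x1e]=0x23, mem[0x13]=0x29, mem[0x14]=0x72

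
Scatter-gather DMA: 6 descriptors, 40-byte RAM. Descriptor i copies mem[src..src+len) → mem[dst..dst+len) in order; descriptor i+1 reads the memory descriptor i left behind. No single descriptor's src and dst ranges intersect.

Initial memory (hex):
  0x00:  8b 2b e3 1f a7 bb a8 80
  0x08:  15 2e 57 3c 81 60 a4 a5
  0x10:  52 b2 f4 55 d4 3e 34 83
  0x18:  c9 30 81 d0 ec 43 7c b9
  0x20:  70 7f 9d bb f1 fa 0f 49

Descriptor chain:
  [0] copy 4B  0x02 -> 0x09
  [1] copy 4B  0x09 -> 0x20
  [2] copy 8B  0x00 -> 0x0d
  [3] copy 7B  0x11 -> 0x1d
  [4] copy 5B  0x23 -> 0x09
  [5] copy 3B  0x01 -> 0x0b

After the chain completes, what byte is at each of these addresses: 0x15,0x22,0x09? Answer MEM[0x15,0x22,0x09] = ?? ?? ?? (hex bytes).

D0: mem[0x09..0x0c] <- [e3 1f a7 bb]
D1: mem[0x20..0x23] <- [e3 1f a7 bb]
D2: mem[0x0d..0x14] <- [8b 2b e3 1f a7 bb a8 80]
D3: mem[0x1d..0x23] <- [a7 bb a8 80 3e 34 83]
D4: mem[0x09..0x0d] <- [83 f1 fa 0f 49]
D5: mem[0x0b..0x0d] <- [2b e3 1f]
query mem[0x15]=0x3e, mem[0x22]=0x34, mem[0x09]=0x83

MEM[0x15,0x22,0x09] = 3e 34 83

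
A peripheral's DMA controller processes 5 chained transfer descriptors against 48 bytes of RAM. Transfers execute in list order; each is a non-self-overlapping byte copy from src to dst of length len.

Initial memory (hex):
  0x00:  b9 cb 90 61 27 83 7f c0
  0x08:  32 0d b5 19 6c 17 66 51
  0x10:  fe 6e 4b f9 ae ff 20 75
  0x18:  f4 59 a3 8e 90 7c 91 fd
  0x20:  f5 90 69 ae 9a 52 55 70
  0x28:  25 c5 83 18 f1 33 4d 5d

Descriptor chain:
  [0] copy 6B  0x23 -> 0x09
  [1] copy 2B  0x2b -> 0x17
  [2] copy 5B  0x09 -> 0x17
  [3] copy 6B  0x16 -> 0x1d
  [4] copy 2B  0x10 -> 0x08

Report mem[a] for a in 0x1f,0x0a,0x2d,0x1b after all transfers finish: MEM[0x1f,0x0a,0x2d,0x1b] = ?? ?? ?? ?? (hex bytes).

MEM[0x1f,0x0a,0x2d,0x1b] = 9a 9a 33 70

#0 dst[0x09+6] := {0xae,0x9a,0x52,0x55,0x70,0x25}
#1 dst[0x17+2] := {0x18,0xf1}
#2 dst[0x17+5] := {0xae,0x9a,0x52,0x55,0x70}
#3 dst[0x1d+6] := {0x20,0xae,0x9a,0x52,0x55,0x70}
#4 dst[0x08+2] := {0xfe,0x6e}
query mem[0x1f]=0x9a, mem[0x0a]=0x9a, mem[0x2d]=0x33, mem[0x1b]=0x70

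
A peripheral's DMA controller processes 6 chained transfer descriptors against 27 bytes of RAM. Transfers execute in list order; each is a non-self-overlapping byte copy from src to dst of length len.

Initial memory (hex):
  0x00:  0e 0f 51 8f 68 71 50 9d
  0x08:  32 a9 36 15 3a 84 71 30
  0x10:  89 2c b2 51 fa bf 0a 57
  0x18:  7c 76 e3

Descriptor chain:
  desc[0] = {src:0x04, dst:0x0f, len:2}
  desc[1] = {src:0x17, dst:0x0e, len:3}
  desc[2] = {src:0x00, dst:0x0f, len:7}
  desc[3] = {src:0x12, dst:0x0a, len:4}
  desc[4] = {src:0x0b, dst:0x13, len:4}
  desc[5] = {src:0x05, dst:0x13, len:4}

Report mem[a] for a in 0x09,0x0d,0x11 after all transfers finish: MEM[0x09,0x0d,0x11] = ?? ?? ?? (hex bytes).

D0: mem[0x0f..0x10] <- [68 71]
D1: mem[0x0e..0x10] <- [57 7c 76]
D2: mem[0x0f..0x15] <- [0e 0f 51 8f 68 71 50]
D3: mem[0x0a..0x0d] <- [8f 68 71 50]
D4: mem[0x13..0x16] <- [68 71 50 57]
D5: mem[0x13..0x16] <- [71 50 9d 32]
query mem[0x09]=0xa9, mem[0x0d]=0x50, mem[0x11]=0x51

MEM[0x09,0x0d,0x11] = a9 50 51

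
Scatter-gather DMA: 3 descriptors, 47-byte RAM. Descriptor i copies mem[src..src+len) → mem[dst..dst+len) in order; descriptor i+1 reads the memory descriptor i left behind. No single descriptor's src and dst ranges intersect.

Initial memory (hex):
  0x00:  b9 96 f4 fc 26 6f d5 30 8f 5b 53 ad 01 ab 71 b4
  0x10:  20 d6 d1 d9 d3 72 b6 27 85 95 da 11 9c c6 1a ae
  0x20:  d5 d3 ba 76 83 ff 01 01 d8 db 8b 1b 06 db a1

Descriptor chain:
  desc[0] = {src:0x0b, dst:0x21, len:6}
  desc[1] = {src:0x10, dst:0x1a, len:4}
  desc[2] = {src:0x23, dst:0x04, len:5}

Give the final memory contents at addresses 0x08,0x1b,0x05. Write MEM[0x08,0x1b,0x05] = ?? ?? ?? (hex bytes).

#0 dst[0x21+6] := {0xad,0x01,0xab,0x71,0xb4,0x20}
#1 dst[0x1a+4] := {0x20,0xd6,0xd1,0xd9}
#2 dst[0x04+5] := {0xab,0x71,0xb4,0x20,0x01}
query mem[0x08]=0x01, mem[0x1b]=0xd6, mem[0x05]=0x71

MEM[0x08,0x1b,0x05] = 01 d6 71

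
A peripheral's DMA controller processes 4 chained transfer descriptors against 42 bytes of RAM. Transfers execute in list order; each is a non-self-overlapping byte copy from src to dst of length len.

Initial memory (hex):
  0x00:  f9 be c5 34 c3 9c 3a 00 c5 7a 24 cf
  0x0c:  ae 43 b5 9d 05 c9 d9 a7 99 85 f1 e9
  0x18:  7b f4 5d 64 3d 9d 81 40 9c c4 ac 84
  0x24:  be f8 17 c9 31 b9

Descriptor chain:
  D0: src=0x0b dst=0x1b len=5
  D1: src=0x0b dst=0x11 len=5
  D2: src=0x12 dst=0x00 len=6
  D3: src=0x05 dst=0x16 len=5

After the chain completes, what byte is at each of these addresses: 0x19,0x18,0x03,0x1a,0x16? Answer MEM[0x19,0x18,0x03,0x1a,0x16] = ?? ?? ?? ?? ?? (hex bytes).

MEM[0x19,0x18,0x03,0x1a,0x16] = c5 00 9d 7a e9

#0 dst[0x1b+5] := {0xcf,0xae,0x43,0xb5,0x9d}
#1 dst[0x11+5] := {0xcf,0xae,0x43,0xb5,0x9d}
#2 dst[0x00+6] := {0xae,0x43,0xb5,0x9d,0xf1,0xe9}
#3 dst[0x16+5] := {0xe9,0x3a,0x00,0xc5,0x7a}
query mem[0x19]=0xc5, mem[0x18]=0x00, mem[0x03]=0x9d, mem[0x1a]=0x7a, mem[0x16]=0xe9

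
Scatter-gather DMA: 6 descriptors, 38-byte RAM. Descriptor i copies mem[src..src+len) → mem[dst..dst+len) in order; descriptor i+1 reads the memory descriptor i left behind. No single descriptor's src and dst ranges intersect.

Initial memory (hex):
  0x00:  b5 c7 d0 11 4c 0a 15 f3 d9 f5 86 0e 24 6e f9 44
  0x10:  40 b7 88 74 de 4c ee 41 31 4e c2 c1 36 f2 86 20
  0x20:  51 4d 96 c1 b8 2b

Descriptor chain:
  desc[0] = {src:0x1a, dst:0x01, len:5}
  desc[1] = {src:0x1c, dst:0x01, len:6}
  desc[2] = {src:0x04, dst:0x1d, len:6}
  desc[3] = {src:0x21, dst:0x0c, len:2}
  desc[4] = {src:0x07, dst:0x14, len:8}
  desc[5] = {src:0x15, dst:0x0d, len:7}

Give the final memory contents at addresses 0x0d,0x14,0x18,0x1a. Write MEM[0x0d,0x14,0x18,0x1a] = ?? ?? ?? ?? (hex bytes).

  after D0: wrote 5B at 0x01 = c2c136f286
  after D1: wrote 6B at 0x01 = 36f28620514d
  after D2: wrote 6B at 0x1d = 20514df3d9f5
  after D3: wrote 2B at 0x0c = d9f5
  after D4: wrote 8B at 0x14 = f3d9f5860ed9f5f9
  after D5: wrote 7B at 0x0d = d9f5860ed9f5f9
query mem[0x0d]=0xd9, mem[0x14]=0xf3, mem[0x18]=0x0e, mem[0x1a]=0xf5

MEM[0x0d,0x14,0x18,0x1a] = d9 f3 0e f5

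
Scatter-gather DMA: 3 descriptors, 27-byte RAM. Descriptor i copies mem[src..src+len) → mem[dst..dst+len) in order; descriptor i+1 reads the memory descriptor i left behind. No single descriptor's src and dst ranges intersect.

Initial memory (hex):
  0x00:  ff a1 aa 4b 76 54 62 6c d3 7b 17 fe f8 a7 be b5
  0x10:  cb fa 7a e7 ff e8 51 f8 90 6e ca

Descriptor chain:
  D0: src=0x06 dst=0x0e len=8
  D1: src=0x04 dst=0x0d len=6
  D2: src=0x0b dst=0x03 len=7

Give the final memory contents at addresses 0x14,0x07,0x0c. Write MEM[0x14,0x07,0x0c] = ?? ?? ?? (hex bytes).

  after D0: wrote 8B at 0x0e = 626cd37b17fef8a7
  after D1: wrote 6B at 0x0d = 7654626cd37b
  after D2: wrote 7B at 0x03 = fef87654626cd3
query mem[0x14]=0xf8, mem[0x07]=0x62, mem[0x0c]=0xf8

MEM[0x14,0x07,0x0c] = f8 62 f8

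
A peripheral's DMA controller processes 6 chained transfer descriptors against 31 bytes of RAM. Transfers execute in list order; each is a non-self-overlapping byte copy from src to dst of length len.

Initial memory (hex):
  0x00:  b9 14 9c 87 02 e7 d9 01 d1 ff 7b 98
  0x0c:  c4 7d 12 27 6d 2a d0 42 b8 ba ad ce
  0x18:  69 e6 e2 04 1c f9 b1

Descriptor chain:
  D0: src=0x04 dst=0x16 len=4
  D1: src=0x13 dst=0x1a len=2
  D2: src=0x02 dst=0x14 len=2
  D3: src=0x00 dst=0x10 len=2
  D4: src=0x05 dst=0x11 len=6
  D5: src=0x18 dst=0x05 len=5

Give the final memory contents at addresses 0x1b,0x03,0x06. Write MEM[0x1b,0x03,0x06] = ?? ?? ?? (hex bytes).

MEM[0x1b,0x03,0x06] = b8 87 01

  after D0: wrote 4B at 0x16 = 02e7d901
  after D1: wrote 2B at 0x1a = 42b8
  after D2: wrote 2B at 0x14 = 9c87
  after D3: wrote 2B at 0x10 = b914
  after D4: wrote 6B at 0x11 = e7d901d1ff7b
  after D5: wrote 5B at 0x05 = d90142b81c
query mem[0x1b]=0xb8, mem[0x03]=0x87, mem[0x06]=0x01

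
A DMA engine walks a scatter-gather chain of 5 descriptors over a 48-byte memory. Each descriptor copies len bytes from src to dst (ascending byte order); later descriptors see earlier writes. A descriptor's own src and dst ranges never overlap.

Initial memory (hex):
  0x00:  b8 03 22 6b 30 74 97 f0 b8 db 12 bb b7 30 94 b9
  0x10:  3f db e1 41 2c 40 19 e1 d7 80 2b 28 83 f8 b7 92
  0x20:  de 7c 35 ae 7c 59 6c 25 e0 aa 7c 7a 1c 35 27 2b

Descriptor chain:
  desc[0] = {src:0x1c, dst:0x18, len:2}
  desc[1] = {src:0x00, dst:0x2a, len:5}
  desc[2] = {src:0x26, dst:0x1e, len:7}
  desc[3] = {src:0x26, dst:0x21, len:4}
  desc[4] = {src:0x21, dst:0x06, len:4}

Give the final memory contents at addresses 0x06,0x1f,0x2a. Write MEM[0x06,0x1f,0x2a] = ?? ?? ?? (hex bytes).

[0] 0x1c->0x18 len=2 : 83 f8
[1] 0x00->0x2a len=5 : b8 03 22 6b 30
[2] 0x26->0x1e len=7 : 6c 25 e0 aa b8 03 22
[3] 0x26->0x21 len=4 : 6c 25 e0 aa
[4] 0x21->0x06 len=4 : 6c 25 e0 aa
query mem[0x06]=0x6c, mem[0x1f]=0x25, mem[0x2a]=0xb8

MEM[0x06,0x1f,0x2a] = 6c 25 b8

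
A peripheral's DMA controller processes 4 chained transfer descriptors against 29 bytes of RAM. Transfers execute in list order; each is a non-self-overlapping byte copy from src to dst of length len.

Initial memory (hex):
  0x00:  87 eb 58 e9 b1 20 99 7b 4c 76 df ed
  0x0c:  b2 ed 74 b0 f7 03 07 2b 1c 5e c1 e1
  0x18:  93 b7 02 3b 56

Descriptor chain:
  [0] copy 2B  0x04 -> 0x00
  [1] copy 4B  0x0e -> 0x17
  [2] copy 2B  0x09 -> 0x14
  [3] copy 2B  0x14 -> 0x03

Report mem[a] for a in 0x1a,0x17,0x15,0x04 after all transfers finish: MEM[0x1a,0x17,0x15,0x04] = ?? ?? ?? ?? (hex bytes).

MEM[0x1a,0x17,0x15,0x04] = 03 74 df df

  after D0: wrote 2B at 0x00 = b120
  after D1: wrote 4B at 0x17 = 74b0f703
  after D2: wrote 2B at 0x14 = 76df
  after D3: wrote 2B at 0x03 = 76df
query mem[0x1a]=0x03, mem[0x17]=0x74, mem[0x15]=0xdf, mem[0x04]=0xdf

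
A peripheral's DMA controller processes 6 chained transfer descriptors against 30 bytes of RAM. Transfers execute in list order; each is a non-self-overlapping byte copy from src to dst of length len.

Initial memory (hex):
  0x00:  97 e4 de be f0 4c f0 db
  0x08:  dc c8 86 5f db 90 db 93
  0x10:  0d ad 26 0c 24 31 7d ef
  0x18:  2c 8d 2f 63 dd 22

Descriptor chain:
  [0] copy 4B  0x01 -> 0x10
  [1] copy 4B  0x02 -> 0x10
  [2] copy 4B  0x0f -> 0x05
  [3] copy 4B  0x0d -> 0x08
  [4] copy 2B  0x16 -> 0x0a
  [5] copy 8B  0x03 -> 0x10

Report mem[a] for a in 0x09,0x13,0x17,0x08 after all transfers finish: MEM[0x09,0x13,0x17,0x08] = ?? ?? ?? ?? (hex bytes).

  after D0: wrote 4B at 0x10 = e4debef0
  after D1: wrote 4B at 0x10 = debef04c
  after D2: wrote 4B at 0x05 = 93debef0
  after D3: wrote 4B at 0x08 = 90db93de
  after D4: wrote 2B at 0x0a = 7def
  after D5: wrote 8B at 0x10 = bef093debe90db7d
query mem[0x09]=0xdb, mem[0x13]=0xde, mem[0x17]=0x7d, mem[0x08]=0x90

MEM[0x09,0x13,0x17,0x08] = db de 7d 90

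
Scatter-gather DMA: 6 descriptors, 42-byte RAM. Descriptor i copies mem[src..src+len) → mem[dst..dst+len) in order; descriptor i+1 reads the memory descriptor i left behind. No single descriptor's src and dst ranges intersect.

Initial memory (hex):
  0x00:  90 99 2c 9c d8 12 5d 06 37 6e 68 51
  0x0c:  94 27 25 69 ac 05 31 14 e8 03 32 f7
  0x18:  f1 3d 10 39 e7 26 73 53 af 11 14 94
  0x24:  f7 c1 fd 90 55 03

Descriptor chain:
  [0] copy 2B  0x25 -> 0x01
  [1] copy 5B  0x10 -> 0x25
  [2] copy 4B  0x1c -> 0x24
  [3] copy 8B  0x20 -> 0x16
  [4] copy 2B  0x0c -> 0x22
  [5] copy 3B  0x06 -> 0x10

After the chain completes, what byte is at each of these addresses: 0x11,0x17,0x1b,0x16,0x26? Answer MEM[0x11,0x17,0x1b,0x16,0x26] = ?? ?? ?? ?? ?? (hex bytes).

#0 dst[0x01+2] := {0xc1,0xfd}
#1 dst[0x25+5] := {0xac,0x05,0x31,0x14,0xe8}
#2 dst[0x24+4] := {0xe7,0x26,0x73,0x53}
#3 dst[0x16+8] := {0xaf,0x11,0x14,0x94,0xe7,0x26,0x73,0x53}
#4 dst[0x22+2] := {0x94,0x27}
#5 dst[0x10+3] := {0x5d,0x06,0x37}
query mem[0x11]=0x06, mem[0x17]=0x11, mem[0x1b]=0x26, mem[0x16]=0xaf, mem[0x26]=0x73

MEM[0x11,0x17,0x1b,0x16,0x26] = 06 11 26 af 73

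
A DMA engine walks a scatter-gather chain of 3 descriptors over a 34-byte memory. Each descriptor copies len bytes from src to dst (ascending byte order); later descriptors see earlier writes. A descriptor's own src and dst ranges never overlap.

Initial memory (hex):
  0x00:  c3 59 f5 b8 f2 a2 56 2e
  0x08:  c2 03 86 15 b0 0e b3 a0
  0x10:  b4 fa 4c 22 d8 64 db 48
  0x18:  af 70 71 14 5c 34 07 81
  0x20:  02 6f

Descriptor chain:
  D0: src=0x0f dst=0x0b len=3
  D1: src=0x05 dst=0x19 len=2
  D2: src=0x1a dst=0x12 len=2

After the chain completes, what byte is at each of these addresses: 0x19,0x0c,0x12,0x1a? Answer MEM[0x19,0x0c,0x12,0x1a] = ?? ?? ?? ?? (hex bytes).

MEM[0x19,0x0c,0x12,0x1a] = a2 b4 56 56

#0 dst[0x0b+3] := {0xa0,0xb4,0xfa}
#1 dst[0x19+2] := {0xa2,0x56}
#2 dst[0x12+2] := {0x56,0x14}
query mem[0x19]=0xa2, mem[0x0c]=0xb4, mem[0x12]=0x56, mem[0x1a]=0x56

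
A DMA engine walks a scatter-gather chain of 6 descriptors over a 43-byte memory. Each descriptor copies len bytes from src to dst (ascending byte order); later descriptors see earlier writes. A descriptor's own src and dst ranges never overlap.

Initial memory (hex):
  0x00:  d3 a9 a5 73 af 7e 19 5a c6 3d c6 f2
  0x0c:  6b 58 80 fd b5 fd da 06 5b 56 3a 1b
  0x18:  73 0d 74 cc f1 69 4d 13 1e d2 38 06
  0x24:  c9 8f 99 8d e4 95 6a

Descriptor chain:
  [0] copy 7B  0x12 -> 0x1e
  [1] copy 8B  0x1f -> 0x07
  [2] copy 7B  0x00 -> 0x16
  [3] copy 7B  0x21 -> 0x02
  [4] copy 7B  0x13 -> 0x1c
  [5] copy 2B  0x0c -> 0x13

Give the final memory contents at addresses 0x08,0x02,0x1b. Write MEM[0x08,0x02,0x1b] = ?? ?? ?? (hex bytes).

MEM[0x08,0x02,0x1b] = 8d 56 7e

D0: mem[0x1e..0x24] <- [da 06 5b 56 3a 1b 73]
D1: mem[0x07..0x0e] <- [06 5b 56 3a 1b 73 8f 99]
D2: mem[0x16..0x1c] <- [d3 a9 a5 73 af 7e 19]
D3: mem[0x02..0x08] <- [56 3a 1b 73 8f 99 8d]
D4: mem[0x1c..0x22] <- [06 5b 56 d3 a9 a5 73]
D5: mem[0x13..0x14] <- [73 8f]
query mem[0x08]=0x8d, mem[0x02]=0x56, mem[0x1b]=0x7e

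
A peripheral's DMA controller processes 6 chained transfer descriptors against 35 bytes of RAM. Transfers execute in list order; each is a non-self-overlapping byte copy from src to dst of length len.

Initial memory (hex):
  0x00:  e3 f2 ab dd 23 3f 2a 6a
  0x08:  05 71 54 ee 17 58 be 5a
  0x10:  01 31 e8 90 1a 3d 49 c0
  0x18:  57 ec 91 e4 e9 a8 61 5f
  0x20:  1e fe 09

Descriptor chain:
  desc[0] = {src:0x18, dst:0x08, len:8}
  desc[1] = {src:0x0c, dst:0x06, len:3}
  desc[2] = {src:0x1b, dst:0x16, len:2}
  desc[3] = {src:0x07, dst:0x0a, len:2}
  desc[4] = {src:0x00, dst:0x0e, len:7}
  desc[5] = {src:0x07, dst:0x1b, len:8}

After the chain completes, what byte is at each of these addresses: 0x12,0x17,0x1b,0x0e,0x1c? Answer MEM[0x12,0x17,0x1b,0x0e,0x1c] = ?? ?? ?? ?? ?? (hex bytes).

[0] 0x18->0x08 len=8 : 57 ec 91 e4 e9 a8 61 5f
[1] 0x0c->0x06 len=3 : e9 a8 61
[2] 0x1b->0x16 len=2 : e4 e9
[3] 0x07->0x0a len=2 : a8 61
[4] 0x00->0x0e len=7 : e3 f2 ab dd 23 3f e9
[5] 0x07->0x1b len=8 : a8 61 ec a8 61 e9 a8 e3
query mem[0x12]=0x23, mem[0x17]=0xe9, mem[0x1b]=0xa8, mem[0x0e]=0xe3, mem[0x1c]=0x61

MEM[0x12,0x17,0x1b,0x0e,0x1c] = 23 e9 a8 e3 61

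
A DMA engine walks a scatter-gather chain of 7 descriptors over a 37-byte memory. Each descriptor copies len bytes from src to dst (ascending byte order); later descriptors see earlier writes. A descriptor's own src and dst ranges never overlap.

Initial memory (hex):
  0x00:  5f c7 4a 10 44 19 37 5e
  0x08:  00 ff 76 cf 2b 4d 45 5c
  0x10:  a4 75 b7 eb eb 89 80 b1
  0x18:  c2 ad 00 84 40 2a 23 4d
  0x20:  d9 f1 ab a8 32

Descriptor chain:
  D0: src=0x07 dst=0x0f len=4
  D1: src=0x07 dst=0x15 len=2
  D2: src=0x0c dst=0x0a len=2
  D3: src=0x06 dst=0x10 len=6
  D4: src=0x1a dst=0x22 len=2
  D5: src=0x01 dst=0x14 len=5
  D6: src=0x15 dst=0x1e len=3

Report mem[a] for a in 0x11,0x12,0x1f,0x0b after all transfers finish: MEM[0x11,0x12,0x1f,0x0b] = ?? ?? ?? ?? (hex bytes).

[0] 0x07->0x0f len=4 : 5e 00 ff 76
[1] 0x07->0x15 len=2 : 5e 00
[2] 0x0c->0x0a len=2 : 2b 4d
[3] 0x06->0x10 len=6 : 37 5e 00 ff 2b 4d
[4] 0x1a->0x22 len=2 : 00 84
[5] 0x01->0x14 len=5 : c7 4a 10 44 19
[6] 0x15->0x1e len=3 : 4a 10 44
query mem[0x11]=0x5e, mem[0x12]=0x00, mem[0x1f]=0x10, mem[0x0b]=0x4d

MEM[0x11,0x12,0x1f,0x0b] = 5e 00 10 4d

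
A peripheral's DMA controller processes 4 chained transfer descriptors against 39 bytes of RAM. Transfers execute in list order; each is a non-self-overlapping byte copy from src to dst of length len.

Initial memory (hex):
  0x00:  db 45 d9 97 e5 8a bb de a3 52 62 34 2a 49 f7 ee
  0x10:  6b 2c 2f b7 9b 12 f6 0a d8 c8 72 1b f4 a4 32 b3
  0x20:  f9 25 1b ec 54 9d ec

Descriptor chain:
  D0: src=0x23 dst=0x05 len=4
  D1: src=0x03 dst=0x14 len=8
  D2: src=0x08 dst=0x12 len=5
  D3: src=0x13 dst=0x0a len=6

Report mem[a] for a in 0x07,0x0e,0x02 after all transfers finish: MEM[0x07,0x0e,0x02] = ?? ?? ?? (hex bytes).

#0 dst[0x05+4] := {0xec,0x54,0x9d,0xec}
#1 dst[0x14+8] := {0x97,0xe5,0xec,0x54,0x9d,0xec,0x52,0x62}
#2 dst[0x12+5] := {0xec,0x52,0x62,0x34,0x2a}
#3 dst[0x0a+6] := {0x52,0x62,0x34,0x2a,0x54,0x9d}
query mem[0x07]=0x9d, mem[0x0e]=0x54, mem[0x02]=0xd9

MEM[0x07,0x0e,0x02] = 9d 54 d9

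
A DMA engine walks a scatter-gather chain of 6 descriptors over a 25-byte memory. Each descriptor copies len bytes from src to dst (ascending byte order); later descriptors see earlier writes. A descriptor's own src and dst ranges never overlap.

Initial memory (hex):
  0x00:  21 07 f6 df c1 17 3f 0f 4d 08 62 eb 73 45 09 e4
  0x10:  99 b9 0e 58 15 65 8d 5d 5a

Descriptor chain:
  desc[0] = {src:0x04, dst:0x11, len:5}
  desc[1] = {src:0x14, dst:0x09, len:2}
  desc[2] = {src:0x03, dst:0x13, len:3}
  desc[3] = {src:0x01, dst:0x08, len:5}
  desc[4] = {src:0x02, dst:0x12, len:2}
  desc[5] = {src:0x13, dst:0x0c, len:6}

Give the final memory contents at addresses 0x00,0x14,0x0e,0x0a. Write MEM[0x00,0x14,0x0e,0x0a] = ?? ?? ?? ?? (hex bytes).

MEM[0x00,0x14,0x0e,0x0a] = 21 c1 17 df

  after D0: wrote 5B at 0x11 = c1173f0f4d
  after D1: wrote 2B at 0x09 = 0f4d
  after D2: wrote 3B at 0x13 = dfc117
  after D3: wrote 5B at 0x08 = 07f6dfc117
  after D4: wrote 2B at 0x12 = f6df
  after D5: wrote 6B at 0x0c = dfc1178d5d5a
query mem[0x00]=0x21, mem[0x14]=0xc1, mem[0x0e]=0x17, mem[0x0a]=0xdf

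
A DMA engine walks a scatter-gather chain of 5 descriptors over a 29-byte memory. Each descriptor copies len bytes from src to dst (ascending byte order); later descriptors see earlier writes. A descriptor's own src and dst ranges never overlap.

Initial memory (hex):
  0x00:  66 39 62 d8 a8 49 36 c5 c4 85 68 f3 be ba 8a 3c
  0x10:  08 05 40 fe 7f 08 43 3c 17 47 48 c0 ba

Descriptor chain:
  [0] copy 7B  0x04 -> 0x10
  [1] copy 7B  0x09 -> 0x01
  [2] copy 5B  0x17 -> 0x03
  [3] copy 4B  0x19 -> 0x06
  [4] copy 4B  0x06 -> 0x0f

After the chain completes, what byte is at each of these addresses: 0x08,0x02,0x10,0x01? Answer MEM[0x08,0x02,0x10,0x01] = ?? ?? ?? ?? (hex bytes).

D0: mem[0x10..0x16] <- [a8 49 36 c5 c4 85 68]
D1: mem[0x01..0x07] <- [85 68 f3 be ba 8a 3c]
D2: mem[0x03..0x07] <- [3c 17 47 48 c0]
D3: mem[0x06..0x09] <- [47 48 c0 ba]
D4: mem[0x0f..0x12] <- [47 48 c0 ba]
query mem[0x08]=0xc0, mem[0x02]=0x68, mem[0x10]=0x48, mem[0x01]=0x85

MEM[0x08,0x02,0x10,0x01] = c0 68 48 85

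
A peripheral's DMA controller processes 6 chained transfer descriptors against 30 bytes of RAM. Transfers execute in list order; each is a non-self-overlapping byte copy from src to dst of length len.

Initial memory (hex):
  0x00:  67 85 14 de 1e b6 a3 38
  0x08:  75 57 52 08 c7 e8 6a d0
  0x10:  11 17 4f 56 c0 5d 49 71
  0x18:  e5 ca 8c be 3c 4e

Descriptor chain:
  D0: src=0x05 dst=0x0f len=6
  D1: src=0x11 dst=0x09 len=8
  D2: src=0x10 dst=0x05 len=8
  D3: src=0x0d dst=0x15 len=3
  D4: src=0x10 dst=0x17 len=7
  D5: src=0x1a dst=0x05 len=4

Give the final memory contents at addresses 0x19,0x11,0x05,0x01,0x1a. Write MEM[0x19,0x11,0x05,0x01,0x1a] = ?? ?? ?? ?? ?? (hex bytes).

  after D0: wrote 6B at 0x0f = b6a338755752
  after D1: wrote 8B at 0x09 = 387557525d4971e5
  after D2: wrote 8B at 0x05 = e5387557525d4971
  after D3: wrote 3B at 0x15 = 5d4971
  after D4: wrote 7B at 0x17 = e5387557525d49
  after D5: wrote 4B at 0x05 = 57525d49
query mem[0x19]=0x75, mem[0x11]=0x38, mem[0x05]=0x57, mem[0x01]=0x85, mem[0x1a]=0x57

MEM[0x19,0x11,0x05,0x01,0x1a] = 75 38 57 85 57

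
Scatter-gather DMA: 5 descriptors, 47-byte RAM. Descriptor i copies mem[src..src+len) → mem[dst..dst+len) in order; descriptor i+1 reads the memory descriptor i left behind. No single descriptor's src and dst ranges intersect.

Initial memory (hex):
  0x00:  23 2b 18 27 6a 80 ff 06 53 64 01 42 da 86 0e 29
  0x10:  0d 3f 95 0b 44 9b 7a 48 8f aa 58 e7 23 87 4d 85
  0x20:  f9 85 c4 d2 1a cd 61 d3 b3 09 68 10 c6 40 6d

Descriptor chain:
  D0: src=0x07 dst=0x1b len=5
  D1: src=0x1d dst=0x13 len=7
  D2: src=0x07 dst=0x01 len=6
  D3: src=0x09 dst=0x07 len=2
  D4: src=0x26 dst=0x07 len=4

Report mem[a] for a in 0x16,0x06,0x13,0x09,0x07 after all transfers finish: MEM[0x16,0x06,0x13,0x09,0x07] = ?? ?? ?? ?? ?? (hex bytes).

D0: mem[0x1b..0x1f] <- [06 53 64 01 42]
D1: mem[0x13..0x19] <- [64 01 42 f9 85 c4 d2]
D2: mem[0x01..0x06] <- [06 53 64 01 42 da]
D3: mem[0x07..0x08] <- [64 01]
D4: mem[0x07..0x0a] <- [61 d3 b3 09]
query mem[0x16]=0xf9, mem[0x06]=0xda, mem[0x13]=0x64, mem[0x09]=0xb3, mem[0x07]=0x61

MEM[0x16,0x06,0x13,0x09,0x07] = f9 da 64 b3 61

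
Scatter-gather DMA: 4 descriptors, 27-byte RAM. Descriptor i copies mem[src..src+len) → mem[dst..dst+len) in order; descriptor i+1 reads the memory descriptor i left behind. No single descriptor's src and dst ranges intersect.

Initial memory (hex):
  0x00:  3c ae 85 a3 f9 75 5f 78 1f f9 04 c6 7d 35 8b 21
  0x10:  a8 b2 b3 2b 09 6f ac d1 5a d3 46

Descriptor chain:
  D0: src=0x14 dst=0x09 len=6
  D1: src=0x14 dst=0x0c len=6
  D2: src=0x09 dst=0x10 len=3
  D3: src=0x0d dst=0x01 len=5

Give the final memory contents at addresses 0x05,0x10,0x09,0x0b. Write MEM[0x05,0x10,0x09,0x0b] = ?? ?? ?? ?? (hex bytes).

D0: mem[0x09..0x0e] <- [09 6f ac d1 5a d3]
D1: mem[0x0c..0x11] <- [09 6f ac d1 5a d3]
D2: mem[0x10..0x12] <- [09 6f ac]
D3: mem[0x01..0x05] <- [6f ac d1 09 6f]
query mem[0x05]=0x6f, mem[0x10]=0x09, mem[0x09]=0x09, mem[0x0b]=0xac

MEM[0x05,0x10,0x09,0x0b] = 6f 09 09 ac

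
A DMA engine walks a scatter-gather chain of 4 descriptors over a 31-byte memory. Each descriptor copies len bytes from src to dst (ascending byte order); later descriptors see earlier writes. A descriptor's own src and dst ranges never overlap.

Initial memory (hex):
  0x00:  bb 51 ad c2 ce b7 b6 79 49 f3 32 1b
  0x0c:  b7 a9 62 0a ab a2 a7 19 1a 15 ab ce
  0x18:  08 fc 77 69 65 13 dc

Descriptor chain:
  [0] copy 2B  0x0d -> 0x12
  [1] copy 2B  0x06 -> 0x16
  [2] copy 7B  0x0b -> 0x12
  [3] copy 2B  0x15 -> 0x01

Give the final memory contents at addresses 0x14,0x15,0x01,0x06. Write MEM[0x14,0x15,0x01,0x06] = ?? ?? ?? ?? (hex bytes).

MEM[0x14,0x15,0x01,0x06] = a9 62 62 b6

  after D0: wrote 2B at 0x12 = a962
  after D1: wrote 2B at 0x16 = b679
  after D2: wrote 7B at 0x12 = 1bb7a9620aaba2
  after D3: wrote 2B at 0x01 = 620a
query mem[0x14]=0xa9, mem[0x15]=0x62, mem[0x01]=0x62, mem[0x06]=0xb6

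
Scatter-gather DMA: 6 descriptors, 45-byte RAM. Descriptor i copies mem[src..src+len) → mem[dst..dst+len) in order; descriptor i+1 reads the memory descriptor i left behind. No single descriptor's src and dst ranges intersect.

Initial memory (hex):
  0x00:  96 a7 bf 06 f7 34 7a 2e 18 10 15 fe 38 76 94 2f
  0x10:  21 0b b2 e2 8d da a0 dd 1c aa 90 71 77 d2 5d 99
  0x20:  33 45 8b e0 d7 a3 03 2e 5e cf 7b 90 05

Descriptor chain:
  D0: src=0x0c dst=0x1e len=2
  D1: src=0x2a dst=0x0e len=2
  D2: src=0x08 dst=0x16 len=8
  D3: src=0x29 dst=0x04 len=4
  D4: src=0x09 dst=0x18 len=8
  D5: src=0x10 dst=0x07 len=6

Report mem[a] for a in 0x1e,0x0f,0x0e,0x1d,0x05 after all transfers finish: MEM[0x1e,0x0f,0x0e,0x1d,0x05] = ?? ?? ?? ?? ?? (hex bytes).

D0: mem[0x1e..0x1f] <- [38 76]
D1: mem[0x0e..0x0f] <- [7b 90]
D2: mem[0x16..0x1d] <- [18 10 15 fe 38 76 7b 90]
D3: mem[0x04..0x07] <- [cf 7b 90 05]
D4: mem[0x18..0x1f] <- [10 15 fe 38 76 7b 90 21]
D5: mem[0x07..0x0c] <- [21 0b b2 e2 8d da]
query mem[0x1e]=0x90, mem[0x0f]=0x90, mem[0x0e]=0x7b, mem[0x1d]=0x7b, mem[0x05]=0x7b

MEM[0x1e,0x0f,0x0e,0x1d,0x05] = 90 90 7b 7b 7b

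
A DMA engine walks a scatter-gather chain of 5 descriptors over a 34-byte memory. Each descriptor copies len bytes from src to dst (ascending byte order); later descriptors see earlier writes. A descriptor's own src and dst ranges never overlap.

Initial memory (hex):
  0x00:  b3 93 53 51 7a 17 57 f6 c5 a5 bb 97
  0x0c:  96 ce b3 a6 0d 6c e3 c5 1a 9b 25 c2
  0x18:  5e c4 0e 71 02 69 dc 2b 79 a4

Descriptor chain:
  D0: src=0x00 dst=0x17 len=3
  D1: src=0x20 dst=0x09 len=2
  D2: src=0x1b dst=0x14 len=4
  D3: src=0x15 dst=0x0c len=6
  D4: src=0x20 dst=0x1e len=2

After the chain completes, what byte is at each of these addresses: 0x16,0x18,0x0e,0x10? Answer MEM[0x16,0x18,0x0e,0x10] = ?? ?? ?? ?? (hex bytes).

D0: mem[0x17..0x19] <- [b3 93 53]
D1: mem[0x09..0x0a] <- [79 a4]
D2: mem[0x14..0x17] <- [71 02 69 dc]
D3: mem[0x0c..0x11] <- [02 69 dc 93 53 0e]
D4: mem[0x1e..0x1f] <- [79 a4]
query mem[0x16]=0x69, mem[0x18]=0x93, mem[0x0e]=0xdc, mem[0x10]=0x53

MEM[0x16,0x18,0x0e,0x10] = 69 93 dc 53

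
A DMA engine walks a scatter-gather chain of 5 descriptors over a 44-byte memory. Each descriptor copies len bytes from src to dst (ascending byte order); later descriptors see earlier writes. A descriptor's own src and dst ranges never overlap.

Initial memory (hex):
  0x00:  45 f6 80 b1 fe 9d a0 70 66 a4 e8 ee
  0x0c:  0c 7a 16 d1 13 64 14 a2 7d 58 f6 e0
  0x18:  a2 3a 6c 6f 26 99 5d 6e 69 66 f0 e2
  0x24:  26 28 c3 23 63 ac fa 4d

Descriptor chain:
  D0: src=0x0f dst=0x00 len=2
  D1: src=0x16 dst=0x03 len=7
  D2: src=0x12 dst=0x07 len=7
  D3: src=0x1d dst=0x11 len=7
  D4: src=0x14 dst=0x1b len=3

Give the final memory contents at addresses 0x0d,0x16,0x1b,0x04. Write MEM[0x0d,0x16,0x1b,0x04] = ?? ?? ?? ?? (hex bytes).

MEM[0x0d,0x16,0x1b,0x04] = a2 f0 69 e0

  after D0: wrote 2B at 0x00 = d113
  after D1: wrote 7B at 0x03 = f6e0a23a6c6f26
  after D2: wrote 7B at 0x07 = 14a27d58f6e0a2
  after D3: wrote 7B at 0x11 = 995d6e6966f0e2
  after D4: wrote 3B at 0x1b = 6966f0
query mem[0x0d]=0xa2, mem[0x16]=0xf0, mem[0x1b]=0x69, mem[0x04]=0xe0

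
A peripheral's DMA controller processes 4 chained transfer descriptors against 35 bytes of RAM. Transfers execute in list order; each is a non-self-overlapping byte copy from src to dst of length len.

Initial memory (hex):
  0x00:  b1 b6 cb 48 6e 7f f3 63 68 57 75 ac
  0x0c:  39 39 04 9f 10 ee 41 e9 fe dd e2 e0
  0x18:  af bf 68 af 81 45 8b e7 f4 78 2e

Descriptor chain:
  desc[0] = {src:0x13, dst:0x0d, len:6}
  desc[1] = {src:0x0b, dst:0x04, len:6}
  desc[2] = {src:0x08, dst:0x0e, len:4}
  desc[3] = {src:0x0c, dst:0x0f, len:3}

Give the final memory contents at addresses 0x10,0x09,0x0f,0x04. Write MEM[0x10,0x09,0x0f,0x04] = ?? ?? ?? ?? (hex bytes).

[0] 0x13->0x0d len=6 : e9 fe dd e2 e0 af
[1] 0x0b->0x04 len=6 : ac 39 e9 fe dd e2
[2] 0x08->0x0e len=4 : dd e2 75 ac
[3] 0x0c->0x0f len=3 : 39 e9 dd
query mem[0x10]=0xe9, mem[0x09]=0xe2, mem[0x0f]=0x39, mem[0x04]=0xac

MEM[0x10,0x09,0x0f,0x04] = e9 e2 39 ac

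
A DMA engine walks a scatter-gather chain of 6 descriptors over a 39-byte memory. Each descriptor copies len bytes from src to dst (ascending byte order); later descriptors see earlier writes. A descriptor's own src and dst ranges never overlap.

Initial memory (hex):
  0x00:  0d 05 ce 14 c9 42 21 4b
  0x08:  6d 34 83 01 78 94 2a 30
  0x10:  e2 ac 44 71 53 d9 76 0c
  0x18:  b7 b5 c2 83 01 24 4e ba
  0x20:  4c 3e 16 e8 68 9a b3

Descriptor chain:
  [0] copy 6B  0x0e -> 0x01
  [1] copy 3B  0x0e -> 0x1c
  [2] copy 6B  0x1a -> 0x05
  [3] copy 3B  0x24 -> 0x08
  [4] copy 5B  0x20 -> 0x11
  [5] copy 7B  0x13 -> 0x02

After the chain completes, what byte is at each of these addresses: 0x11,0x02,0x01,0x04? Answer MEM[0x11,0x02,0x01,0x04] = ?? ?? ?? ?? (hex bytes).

MEM[0x11,0x02,0x01,0x04] = 4c 16 2a 68

D0: mem[0x01..0x06] <- [2a 30 e2 ac 44 71]
D1: mem[0x1c..0x1e] <- [2a 30 e2]
D2: mem[0x05..0x0a] <- [c2 83 2a 30 e2 ba]
D3: mem[0x08..0x0a] <- [68 9a b3]
D4: mem[0x11..0x15] <- [4c 3e 16 e8 68]
D5: mem[0x02..0x08] <- [16 e8 68 76 0c b7 b5]
query mem[0x11]=0x4c, mem[0x02]=0x16, mem[0x01]=0x2a, mem[0x04]=0x68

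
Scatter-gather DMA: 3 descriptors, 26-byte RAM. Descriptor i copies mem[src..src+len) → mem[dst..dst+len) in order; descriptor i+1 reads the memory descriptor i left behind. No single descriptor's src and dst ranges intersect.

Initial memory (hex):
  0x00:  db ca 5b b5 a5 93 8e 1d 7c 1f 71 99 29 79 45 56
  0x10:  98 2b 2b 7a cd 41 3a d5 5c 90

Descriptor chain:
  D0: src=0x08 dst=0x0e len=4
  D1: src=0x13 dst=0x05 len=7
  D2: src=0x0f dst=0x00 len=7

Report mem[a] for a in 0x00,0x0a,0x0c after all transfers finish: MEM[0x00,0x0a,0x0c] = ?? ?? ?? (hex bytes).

MEM[0x00,0x0a,0x0c] = 1f 5c 29

D0: mem[0x0e..0x11] <- [7c 1f 71 99]
D1: mem[0x05..0x0b] <- [7a cd 41 3a d5 5c 90]
D2: mem[0x00..0x06] <- [1f 71 99 2b 7a cd 41]
query mem[0x00]=0x1f, mem[0x0a]=0x5c, mem[0x0c]=0x29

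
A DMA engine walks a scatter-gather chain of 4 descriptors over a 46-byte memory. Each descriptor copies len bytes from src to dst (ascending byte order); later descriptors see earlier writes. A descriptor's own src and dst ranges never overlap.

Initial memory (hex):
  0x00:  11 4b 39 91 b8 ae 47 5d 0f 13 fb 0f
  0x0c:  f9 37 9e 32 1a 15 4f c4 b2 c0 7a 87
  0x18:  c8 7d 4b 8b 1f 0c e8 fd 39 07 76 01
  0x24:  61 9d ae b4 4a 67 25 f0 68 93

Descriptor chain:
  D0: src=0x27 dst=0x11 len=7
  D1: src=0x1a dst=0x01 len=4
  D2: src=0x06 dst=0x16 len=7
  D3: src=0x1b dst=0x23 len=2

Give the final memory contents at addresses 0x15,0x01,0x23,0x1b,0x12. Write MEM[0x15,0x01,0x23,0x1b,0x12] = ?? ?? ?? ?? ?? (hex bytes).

D0: mem[0x11..0x17] <- [b4 4a 67 25 f0 68 93]
D1: mem[0x01..0x04] <- [4b 8b 1f 0c]
D2: mem[0x16..0x1c] <- [47 5d 0f 13 fb 0f f9]
D3: mem[0x23..0x24] <- [0f f9]
query mem[0x15]=0xf0, mem[0x01]=0x4b, mem[0x23]=0x0f, mem[0x1b]=0x0f, mem[0x12]=0x4a

MEM[0x15,0x01,0x23,0x1b,0x12] = f0 4b 0f 0f 4a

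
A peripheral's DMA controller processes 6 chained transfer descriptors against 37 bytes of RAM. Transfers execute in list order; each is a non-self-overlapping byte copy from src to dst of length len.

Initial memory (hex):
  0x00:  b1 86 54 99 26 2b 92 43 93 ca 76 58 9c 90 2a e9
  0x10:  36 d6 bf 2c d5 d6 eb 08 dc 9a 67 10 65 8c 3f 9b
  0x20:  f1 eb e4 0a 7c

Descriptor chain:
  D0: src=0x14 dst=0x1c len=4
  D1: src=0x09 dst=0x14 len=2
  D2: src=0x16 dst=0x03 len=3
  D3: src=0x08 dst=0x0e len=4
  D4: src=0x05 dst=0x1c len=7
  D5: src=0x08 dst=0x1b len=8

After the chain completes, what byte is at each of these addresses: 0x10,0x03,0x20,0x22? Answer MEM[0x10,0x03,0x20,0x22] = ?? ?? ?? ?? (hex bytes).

MEM[0x10,0x03,0x20,0x22] = 76 eb 90 ca

D0: mem[0x1c..0x1f] <- [d5 d6 eb 08]
D1: mem[0x14..0x15] <- [ca 76]
D2: mem[0x03..0x05] <- [eb 08 dc]
D3: mem[0x0e..0x11] <- [93 ca 76 58]
D4: mem[0x1c..0x22] <- [dc 92 43 93 ca 76 58]
D5: mem[0x1b..0x22] <- [93 ca 76 58 9c 90 93 ca]
query mem[0x10]=0x76, mem[0x03]=0xeb, mem[0x20]=0x90, mem[0x22]=0xca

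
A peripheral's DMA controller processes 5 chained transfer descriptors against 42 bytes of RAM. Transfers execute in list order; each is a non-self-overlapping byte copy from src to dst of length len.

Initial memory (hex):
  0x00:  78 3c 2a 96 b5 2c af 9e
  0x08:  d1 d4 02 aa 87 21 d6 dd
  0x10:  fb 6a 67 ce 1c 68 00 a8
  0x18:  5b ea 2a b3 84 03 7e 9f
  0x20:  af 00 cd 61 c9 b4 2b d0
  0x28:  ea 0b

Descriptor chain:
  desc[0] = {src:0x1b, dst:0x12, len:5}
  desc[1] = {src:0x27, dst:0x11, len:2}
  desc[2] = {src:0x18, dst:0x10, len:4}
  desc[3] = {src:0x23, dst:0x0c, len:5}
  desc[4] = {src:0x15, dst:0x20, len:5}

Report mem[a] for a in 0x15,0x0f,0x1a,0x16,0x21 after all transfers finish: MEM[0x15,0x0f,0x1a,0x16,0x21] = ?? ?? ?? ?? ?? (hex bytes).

#0 dst[0x12+5] := {0xb3,0x84,0x03,0x7e,0x9f}
#1 dst[0x11+2] := {0xd0,0xea}
#2 dst[0x10+4] := {0x5b,0xea,0x2a,0xb3}
#3 dst[0x0c+5] := {0x61,0xc9,0xb4,0x2b,0xd0}
#4 dst[0x20+5] := {0x7e,0x9f,0xa8,0x5b,0xea}
query mem[0x15]=0x7e, mem[0x0f]=0x2b, mem[0x1a]=0x2a, mem[0x16]=0x9f, mem[0x21]=0x9f

MEM[0x15,0x0f,0x1a,0x16,0x21] = 7e 2b 2a 9f 9f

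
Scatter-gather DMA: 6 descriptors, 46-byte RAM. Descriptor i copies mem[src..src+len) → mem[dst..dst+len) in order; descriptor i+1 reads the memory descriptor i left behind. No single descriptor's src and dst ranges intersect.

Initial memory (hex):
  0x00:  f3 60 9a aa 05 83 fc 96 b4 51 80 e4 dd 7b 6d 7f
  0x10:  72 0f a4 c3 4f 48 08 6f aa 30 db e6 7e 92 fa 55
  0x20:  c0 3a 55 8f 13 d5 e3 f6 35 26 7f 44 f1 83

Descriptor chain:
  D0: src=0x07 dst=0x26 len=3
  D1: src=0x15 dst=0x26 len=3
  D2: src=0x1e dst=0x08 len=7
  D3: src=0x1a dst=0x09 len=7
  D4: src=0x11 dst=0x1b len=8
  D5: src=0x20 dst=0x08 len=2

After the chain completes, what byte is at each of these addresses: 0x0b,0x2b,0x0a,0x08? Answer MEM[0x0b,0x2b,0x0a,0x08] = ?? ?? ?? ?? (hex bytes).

MEM[0x0b,0x2b,0x0a,0x08] = 7e 44 e6 08

[0] 0x07->0x26 len=3 : 96 b4 51
[1] 0x15->0x26 len=3 : 48 08 6f
[2] 0x1e->0x08 len=7 : fa 55 c0 3a 55 8f 13
[3] 0x1a->0x09 len=7 : db e6 7e 92 fa 55 c0
[4] 0x11->0x1b len=8 : 0f a4 c3 4f 48 08 6f aa
[5] 0x20->0x08 len=2 : 08 6f
query mem[0x0b]=0x7e, mem[0x2b]=0x44, mem[0x0a]=0xe6, mem[0x08]=0x08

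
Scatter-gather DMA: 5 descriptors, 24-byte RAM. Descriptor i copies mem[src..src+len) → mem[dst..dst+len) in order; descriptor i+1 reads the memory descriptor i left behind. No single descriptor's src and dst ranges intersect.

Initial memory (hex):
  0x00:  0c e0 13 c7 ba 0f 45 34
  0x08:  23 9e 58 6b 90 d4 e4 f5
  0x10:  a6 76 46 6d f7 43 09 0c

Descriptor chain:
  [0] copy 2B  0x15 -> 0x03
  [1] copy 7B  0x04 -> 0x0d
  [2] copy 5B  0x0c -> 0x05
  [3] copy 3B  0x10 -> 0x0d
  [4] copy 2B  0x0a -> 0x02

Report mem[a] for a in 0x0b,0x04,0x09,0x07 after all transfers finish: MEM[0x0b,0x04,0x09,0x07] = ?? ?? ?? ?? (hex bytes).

MEM[0x0b,0x04,0x09,0x07] = 6b 09 34 0f

[0] 0x15->0x03 len=2 : 43 09
[1] 0x04->0x0d len=7 : 09 0f 45 34 23 9e 58
[2] 0x0c->0x05 len=5 : 90 09 0f 45 34
[3] 0x10->0x0d len=3 : 34 23 9e
[4] 0x0a->0x02 len=2 : 58 6b
query mem[0x0b]=0x6b, mem[0x04]=0x09, mem[0x09]=0x34, mem[0x07]=0x0f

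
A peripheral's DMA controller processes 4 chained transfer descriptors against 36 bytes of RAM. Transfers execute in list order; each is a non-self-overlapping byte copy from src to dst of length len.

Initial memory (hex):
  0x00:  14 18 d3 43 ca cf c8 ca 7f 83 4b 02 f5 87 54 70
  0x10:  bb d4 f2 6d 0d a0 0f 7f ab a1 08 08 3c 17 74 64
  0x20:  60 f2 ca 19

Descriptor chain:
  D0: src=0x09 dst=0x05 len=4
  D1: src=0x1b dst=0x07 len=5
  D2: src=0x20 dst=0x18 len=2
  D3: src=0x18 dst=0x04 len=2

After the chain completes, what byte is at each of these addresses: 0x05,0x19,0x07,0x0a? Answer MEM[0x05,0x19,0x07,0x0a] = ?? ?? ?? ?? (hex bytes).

MEM[0x05,0x19,0x07,0x0a] = f2 f2 08 74

#0 dst[0x05+4] := {0x83,0x4b,0x02,0xf5}
#1 dst[0x07+5] := {0x08,0x3c,0x17,0x74,0x64}
#2 dst[0x18+2] := {0x60,0xf2}
#3 dst[0x04+2] := {0x60,0xf2}
query mem[0x05]=0xf2, mem[0x19]=0xf2, mem[0x07]=0x08, mem[0x0a]=0x74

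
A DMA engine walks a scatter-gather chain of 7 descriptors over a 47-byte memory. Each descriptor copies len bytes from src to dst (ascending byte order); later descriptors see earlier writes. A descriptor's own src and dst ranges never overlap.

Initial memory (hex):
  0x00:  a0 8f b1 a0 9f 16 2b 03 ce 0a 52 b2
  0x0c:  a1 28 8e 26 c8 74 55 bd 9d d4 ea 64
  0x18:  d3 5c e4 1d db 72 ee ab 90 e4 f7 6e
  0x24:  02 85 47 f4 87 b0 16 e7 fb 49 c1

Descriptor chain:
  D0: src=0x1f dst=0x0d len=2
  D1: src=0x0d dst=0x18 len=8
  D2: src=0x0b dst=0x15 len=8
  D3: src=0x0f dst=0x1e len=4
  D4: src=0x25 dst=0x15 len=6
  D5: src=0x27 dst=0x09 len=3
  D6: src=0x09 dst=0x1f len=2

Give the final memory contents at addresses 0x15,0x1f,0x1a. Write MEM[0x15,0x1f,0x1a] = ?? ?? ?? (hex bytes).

MEM[0x15,0x1f,0x1a] = 85 f4 16

[0] 0x1f->0x0d len=2 : ab 90
[1] 0x0d->0x18 len=8 : ab 90 26 c8 74 55 bd 9d
[2] 0x0b->0x15 len=8 : b2 a1 ab 90 26 c8 74 55
[3] 0x0f->0x1e len=4 : 26 c8 74 55
[4] 0x25->0x15 len=6 : 85 47 f4 87 b0 16
[5] 0x27->0x09 len=3 : f4 87 b0
[6] 0x09->0x1f len=2 : f4 87
query mem[0x15]=0x85, mem[0x1f]=0xf4, mem[0x1a]=0x16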